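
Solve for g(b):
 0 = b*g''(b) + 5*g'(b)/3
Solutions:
 g(b) = C1 + C2/b^(2/3)


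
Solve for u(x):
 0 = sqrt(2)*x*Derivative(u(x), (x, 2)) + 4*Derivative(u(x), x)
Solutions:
 u(x) = C1 + C2*x^(1 - 2*sqrt(2))


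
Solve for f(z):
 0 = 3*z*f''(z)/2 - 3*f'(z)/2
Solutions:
 f(z) = C1 + C2*z^2


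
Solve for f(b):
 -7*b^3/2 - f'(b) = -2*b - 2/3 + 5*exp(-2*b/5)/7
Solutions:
 f(b) = C1 - 7*b^4/8 + b^2 + 2*b/3 + 25*exp(-2*b/5)/14


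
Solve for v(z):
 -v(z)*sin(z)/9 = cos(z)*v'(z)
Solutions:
 v(z) = C1*cos(z)^(1/9)


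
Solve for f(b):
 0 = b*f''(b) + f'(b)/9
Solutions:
 f(b) = C1 + C2*b^(8/9)


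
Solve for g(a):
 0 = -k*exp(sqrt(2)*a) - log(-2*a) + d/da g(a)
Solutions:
 g(a) = C1 + a*log(-a) + a*(-1 + log(2)) + sqrt(2)*k*exp(sqrt(2)*a)/2


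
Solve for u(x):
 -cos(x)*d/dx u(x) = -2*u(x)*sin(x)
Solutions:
 u(x) = C1/cos(x)^2


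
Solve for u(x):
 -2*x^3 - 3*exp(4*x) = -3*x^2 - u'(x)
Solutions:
 u(x) = C1 + x^4/2 - x^3 + 3*exp(4*x)/4


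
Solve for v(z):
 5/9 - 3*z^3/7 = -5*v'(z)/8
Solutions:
 v(z) = C1 + 6*z^4/35 - 8*z/9


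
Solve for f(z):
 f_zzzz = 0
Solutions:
 f(z) = C1 + C2*z + C3*z^2 + C4*z^3


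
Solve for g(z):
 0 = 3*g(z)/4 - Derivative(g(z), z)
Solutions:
 g(z) = C1*exp(3*z/4)


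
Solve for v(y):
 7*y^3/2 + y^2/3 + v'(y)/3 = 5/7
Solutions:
 v(y) = C1 - 21*y^4/8 - y^3/3 + 15*y/7


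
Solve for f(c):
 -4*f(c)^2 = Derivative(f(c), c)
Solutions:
 f(c) = 1/(C1 + 4*c)


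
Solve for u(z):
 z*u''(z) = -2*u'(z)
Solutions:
 u(z) = C1 + C2/z


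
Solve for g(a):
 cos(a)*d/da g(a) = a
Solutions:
 g(a) = C1 + Integral(a/cos(a), a)


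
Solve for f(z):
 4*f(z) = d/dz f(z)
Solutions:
 f(z) = C1*exp(4*z)


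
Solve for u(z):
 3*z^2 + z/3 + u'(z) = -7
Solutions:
 u(z) = C1 - z^3 - z^2/6 - 7*z


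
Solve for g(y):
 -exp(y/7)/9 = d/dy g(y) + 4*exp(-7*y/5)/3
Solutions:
 g(y) = C1 - 7*exp(y/7)/9 + 20*exp(-7*y/5)/21


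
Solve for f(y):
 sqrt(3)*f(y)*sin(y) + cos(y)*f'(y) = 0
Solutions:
 f(y) = C1*cos(y)^(sqrt(3))


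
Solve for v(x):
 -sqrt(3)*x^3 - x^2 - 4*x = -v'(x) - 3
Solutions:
 v(x) = C1 + sqrt(3)*x^4/4 + x^3/3 + 2*x^2 - 3*x


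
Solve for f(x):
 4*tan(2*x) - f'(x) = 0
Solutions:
 f(x) = C1 - 2*log(cos(2*x))


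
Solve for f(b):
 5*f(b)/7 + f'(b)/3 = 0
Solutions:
 f(b) = C1*exp(-15*b/7)


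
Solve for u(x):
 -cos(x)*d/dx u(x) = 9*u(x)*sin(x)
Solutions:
 u(x) = C1*cos(x)^9


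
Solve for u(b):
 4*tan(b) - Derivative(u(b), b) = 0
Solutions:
 u(b) = C1 - 4*log(cos(b))


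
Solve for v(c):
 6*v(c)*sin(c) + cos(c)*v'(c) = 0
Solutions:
 v(c) = C1*cos(c)^6


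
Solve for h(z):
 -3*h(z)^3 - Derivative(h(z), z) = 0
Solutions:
 h(z) = -sqrt(2)*sqrt(-1/(C1 - 3*z))/2
 h(z) = sqrt(2)*sqrt(-1/(C1 - 3*z))/2


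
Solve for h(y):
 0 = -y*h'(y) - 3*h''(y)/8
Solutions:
 h(y) = C1 + C2*erf(2*sqrt(3)*y/3)


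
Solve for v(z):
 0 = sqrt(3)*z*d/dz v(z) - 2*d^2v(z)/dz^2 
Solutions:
 v(z) = C1 + C2*erfi(3^(1/4)*z/2)


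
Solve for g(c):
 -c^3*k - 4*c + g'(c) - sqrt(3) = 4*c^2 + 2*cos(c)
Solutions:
 g(c) = C1 + c^4*k/4 + 4*c^3/3 + 2*c^2 + sqrt(3)*c + 2*sin(c)


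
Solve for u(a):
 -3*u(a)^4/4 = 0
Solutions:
 u(a) = 0


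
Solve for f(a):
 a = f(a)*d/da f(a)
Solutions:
 f(a) = -sqrt(C1 + a^2)
 f(a) = sqrt(C1 + a^2)


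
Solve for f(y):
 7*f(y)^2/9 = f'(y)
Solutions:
 f(y) = -9/(C1 + 7*y)


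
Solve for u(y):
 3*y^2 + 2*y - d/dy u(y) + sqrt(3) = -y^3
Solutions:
 u(y) = C1 + y^4/4 + y^3 + y^2 + sqrt(3)*y


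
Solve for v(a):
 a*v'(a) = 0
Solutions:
 v(a) = C1


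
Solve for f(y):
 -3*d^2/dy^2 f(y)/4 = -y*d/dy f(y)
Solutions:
 f(y) = C1 + C2*erfi(sqrt(6)*y/3)


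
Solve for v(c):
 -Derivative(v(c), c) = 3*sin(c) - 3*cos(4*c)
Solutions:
 v(c) = C1 + 3*sin(4*c)/4 + 3*cos(c)


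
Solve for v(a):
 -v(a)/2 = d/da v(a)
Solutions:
 v(a) = C1*exp(-a/2)


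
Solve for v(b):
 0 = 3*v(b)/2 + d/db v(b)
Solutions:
 v(b) = C1*exp(-3*b/2)


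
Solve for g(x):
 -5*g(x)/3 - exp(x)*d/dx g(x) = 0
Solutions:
 g(x) = C1*exp(5*exp(-x)/3)


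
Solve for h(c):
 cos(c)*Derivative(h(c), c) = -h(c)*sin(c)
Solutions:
 h(c) = C1*cos(c)


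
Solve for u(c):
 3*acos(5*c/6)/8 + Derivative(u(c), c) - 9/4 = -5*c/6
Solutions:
 u(c) = C1 - 5*c^2/12 - 3*c*acos(5*c/6)/8 + 9*c/4 + 3*sqrt(36 - 25*c^2)/40


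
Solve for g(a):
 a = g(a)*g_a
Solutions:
 g(a) = -sqrt(C1 + a^2)
 g(a) = sqrt(C1 + a^2)


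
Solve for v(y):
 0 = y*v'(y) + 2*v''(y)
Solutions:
 v(y) = C1 + C2*erf(y/2)


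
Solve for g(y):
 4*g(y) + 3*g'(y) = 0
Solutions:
 g(y) = C1*exp(-4*y/3)


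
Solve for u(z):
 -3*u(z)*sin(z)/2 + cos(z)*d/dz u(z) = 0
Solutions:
 u(z) = C1/cos(z)^(3/2)


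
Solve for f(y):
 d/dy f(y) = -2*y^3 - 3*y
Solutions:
 f(y) = C1 - y^4/2 - 3*y^2/2


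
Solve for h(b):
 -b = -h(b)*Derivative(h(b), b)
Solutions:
 h(b) = -sqrt(C1 + b^2)
 h(b) = sqrt(C1 + b^2)


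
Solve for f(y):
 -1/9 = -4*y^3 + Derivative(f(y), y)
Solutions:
 f(y) = C1 + y^4 - y/9


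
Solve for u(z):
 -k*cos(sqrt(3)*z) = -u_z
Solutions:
 u(z) = C1 + sqrt(3)*k*sin(sqrt(3)*z)/3


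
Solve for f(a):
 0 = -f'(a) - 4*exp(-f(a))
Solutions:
 f(a) = log(C1 - 4*a)


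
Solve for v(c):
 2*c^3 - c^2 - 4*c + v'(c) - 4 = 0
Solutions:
 v(c) = C1 - c^4/2 + c^3/3 + 2*c^2 + 4*c


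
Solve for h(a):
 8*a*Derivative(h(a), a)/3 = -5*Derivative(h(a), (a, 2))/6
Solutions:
 h(a) = C1 + C2*erf(2*sqrt(10)*a/5)


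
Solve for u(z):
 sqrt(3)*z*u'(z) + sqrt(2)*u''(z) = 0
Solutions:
 u(z) = C1 + C2*erf(6^(1/4)*z/2)


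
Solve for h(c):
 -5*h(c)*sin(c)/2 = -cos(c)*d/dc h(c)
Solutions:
 h(c) = C1/cos(c)^(5/2)


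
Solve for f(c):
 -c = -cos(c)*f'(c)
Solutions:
 f(c) = C1 + Integral(c/cos(c), c)


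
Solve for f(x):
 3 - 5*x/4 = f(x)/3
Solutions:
 f(x) = 9 - 15*x/4


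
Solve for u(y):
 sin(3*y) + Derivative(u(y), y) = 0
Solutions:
 u(y) = C1 + cos(3*y)/3


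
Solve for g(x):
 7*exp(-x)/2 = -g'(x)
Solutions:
 g(x) = C1 + 7*exp(-x)/2


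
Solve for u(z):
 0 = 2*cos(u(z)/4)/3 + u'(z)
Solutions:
 2*z/3 - 2*log(sin(u(z)/4) - 1) + 2*log(sin(u(z)/4) + 1) = C1


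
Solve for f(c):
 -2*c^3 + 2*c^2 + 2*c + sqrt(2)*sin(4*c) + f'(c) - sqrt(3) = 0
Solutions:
 f(c) = C1 + c^4/2 - 2*c^3/3 - c^2 + sqrt(3)*c + sqrt(2)*cos(4*c)/4


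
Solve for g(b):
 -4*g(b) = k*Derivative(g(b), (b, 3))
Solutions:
 g(b) = C1*exp(2^(2/3)*b*(-1/k)^(1/3)) + C2*exp(2^(2/3)*b*(-1/k)^(1/3)*(-1 + sqrt(3)*I)/2) + C3*exp(-2^(2/3)*b*(-1/k)^(1/3)*(1 + sqrt(3)*I)/2)


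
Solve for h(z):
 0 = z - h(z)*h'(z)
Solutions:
 h(z) = -sqrt(C1 + z^2)
 h(z) = sqrt(C1 + z^2)


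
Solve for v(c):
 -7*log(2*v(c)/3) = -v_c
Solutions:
 -Integral(1/(log(_y) - log(3) + log(2)), (_y, v(c)))/7 = C1 - c


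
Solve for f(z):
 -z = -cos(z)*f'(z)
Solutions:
 f(z) = C1 + Integral(z/cos(z), z)


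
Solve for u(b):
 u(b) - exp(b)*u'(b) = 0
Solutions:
 u(b) = C1*exp(-exp(-b))


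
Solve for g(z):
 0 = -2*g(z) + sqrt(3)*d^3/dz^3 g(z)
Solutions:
 g(z) = C3*exp(2^(1/3)*3^(5/6)*z/3) + (C1*sin(6^(1/3)*z/2) + C2*cos(6^(1/3)*z/2))*exp(-2^(1/3)*3^(5/6)*z/6)


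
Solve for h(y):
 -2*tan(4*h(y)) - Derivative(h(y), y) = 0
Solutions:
 h(y) = -asin(C1*exp(-8*y))/4 + pi/4
 h(y) = asin(C1*exp(-8*y))/4


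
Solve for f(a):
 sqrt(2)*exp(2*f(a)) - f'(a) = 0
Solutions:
 f(a) = log(-sqrt(-1/(C1 + sqrt(2)*a))) - log(2)/2
 f(a) = log(-1/(C1 + sqrt(2)*a))/2 - log(2)/2


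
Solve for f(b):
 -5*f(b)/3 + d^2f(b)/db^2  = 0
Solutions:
 f(b) = C1*exp(-sqrt(15)*b/3) + C2*exp(sqrt(15)*b/3)


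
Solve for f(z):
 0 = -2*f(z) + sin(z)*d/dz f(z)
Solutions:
 f(z) = C1*(cos(z) - 1)/(cos(z) + 1)


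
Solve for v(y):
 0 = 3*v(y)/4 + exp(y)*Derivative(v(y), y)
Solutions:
 v(y) = C1*exp(3*exp(-y)/4)


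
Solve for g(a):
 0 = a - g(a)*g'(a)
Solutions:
 g(a) = -sqrt(C1 + a^2)
 g(a) = sqrt(C1 + a^2)


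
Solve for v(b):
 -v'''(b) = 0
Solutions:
 v(b) = C1 + C2*b + C3*b^2


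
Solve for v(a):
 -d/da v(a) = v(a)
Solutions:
 v(a) = C1*exp(-a)


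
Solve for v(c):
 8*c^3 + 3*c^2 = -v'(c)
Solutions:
 v(c) = C1 - 2*c^4 - c^3


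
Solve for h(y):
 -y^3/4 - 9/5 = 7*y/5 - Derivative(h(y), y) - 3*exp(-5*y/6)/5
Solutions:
 h(y) = C1 + y^4/16 + 7*y^2/10 + 9*y/5 + 18*exp(-5*y/6)/25


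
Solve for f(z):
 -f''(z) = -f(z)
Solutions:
 f(z) = C1*exp(-z) + C2*exp(z)


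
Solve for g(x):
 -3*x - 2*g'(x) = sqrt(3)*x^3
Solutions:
 g(x) = C1 - sqrt(3)*x^4/8 - 3*x^2/4


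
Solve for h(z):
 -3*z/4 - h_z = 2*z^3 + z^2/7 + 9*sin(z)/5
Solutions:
 h(z) = C1 - z^4/2 - z^3/21 - 3*z^2/8 + 9*cos(z)/5


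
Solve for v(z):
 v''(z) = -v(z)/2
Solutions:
 v(z) = C1*sin(sqrt(2)*z/2) + C2*cos(sqrt(2)*z/2)


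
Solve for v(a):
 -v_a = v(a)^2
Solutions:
 v(a) = 1/(C1 + a)


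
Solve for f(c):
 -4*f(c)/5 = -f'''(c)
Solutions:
 f(c) = C3*exp(10^(2/3)*c/5) + (C1*sin(10^(2/3)*sqrt(3)*c/10) + C2*cos(10^(2/3)*sqrt(3)*c/10))*exp(-10^(2/3)*c/10)


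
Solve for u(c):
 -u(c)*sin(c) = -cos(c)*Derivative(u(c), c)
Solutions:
 u(c) = C1/cos(c)


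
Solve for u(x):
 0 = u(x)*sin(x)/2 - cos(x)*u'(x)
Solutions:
 u(x) = C1/sqrt(cos(x))


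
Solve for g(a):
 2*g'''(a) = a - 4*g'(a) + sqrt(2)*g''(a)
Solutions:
 g(a) = C1 + a^2/8 + sqrt(2)*a/16 + (C2*sin(sqrt(30)*a/4) + C3*cos(sqrt(30)*a/4))*exp(sqrt(2)*a/4)


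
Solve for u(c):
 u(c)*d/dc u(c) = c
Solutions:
 u(c) = -sqrt(C1 + c^2)
 u(c) = sqrt(C1 + c^2)


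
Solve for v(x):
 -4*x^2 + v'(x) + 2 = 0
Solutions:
 v(x) = C1 + 4*x^3/3 - 2*x


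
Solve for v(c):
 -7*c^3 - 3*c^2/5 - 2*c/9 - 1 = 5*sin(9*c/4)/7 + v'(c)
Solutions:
 v(c) = C1 - 7*c^4/4 - c^3/5 - c^2/9 - c + 20*cos(9*c/4)/63


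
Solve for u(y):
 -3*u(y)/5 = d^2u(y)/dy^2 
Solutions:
 u(y) = C1*sin(sqrt(15)*y/5) + C2*cos(sqrt(15)*y/5)


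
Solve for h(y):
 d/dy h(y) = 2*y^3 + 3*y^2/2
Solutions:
 h(y) = C1 + y^4/2 + y^3/2


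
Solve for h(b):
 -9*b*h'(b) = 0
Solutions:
 h(b) = C1


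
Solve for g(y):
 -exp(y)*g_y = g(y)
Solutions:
 g(y) = C1*exp(exp(-y))


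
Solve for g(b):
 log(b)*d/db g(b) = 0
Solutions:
 g(b) = C1


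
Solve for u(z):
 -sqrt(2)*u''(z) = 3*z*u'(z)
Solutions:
 u(z) = C1 + C2*erf(2^(1/4)*sqrt(3)*z/2)


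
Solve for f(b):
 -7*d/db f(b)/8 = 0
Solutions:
 f(b) = C1


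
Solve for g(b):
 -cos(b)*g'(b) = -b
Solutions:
 g(b) = C1 + Integral(b/cos(b), b)


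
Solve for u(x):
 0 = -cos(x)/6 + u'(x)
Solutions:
 u(x) = C1 + sin(x)/6


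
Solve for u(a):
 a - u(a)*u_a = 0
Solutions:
 u(a) = -sqrt(C1 + a^2)
 u(a) = sqrt(C1 + a^2)


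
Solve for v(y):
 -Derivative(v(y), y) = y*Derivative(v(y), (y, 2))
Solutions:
 v(y) = C1 + C2*log(y)


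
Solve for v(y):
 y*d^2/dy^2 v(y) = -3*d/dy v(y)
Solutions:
 v(y) = C1 + C2/y^2


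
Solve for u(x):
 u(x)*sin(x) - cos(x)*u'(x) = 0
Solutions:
 u(x) = C1/cos(x)


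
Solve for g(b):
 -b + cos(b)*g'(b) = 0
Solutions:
 g(b) = C1 + Integral(b/cos(b), b)


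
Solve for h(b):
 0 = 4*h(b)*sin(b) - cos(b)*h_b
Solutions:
 h(b) = C1/cos(b)^4


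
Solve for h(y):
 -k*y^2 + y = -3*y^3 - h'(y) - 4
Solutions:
 h(y) = C1 + k*y^3/3 - 3*y^4/4 - y^2/2 - 4*y


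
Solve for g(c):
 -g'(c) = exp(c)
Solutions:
 g(c) = C1 - exp(c)


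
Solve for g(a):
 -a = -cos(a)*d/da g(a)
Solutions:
 g(a) = C1 + Integral(a/cos(a), a)


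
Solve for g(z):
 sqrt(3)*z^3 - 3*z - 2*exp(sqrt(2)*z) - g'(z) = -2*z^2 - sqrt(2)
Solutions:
 g(z) = C1 + sqrt(3)*z^4/4 + 2*z^3/3 - 3*z^2/2 + sqrt(2)*z - sqrt(2)*exp(sqrt(2)*z)


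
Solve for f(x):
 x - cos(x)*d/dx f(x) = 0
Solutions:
 f(x) = C1 + Integral(x/cos(x), x)


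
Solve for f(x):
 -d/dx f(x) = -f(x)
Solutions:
 f(x) = C1*exp(x)


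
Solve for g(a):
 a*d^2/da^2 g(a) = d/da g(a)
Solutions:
 g(a) = C1 + C2*a^2


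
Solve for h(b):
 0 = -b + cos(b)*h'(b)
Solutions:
 h(b) = C1 + Integral(b/cos(b), b)


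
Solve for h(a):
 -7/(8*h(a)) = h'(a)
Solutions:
 h(a) = -sqrt(C1 - 7*a)/2
 h(a) = sqrt(C1 - 7*a)/2


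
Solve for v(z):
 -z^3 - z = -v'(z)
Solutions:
 v(z) = C1 + z^4/4 + z^2/2


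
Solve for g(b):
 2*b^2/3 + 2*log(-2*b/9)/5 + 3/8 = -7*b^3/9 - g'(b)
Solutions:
 g(b) = C1 - 7*b^4/36 - 2*b^3/9 - 2*b*log(-b)/5 + b*(-16*log(2) + 1 + 32*log(3))/40


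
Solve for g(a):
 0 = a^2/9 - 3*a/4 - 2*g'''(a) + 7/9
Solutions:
 g(a) = C1 + C2*a + C3*a^2 + a^5/1080 - a^4/64 + 7*a^3/108


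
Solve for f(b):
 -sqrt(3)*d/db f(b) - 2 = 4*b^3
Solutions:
 f(b) = C1 - sqrt(3)*b^4/3 - 2*sqrt(3)*b/3


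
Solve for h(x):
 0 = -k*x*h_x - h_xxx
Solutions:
 h(x) = C1 + Integral(C2*airyai(x*(-k)^(1/3)) + C3*airybi(x*(-k)^(1/3)), x)


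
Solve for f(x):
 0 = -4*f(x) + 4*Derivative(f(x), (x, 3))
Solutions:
 f(x) = C3*exp(x) + (C1*sin(sqrt(3)*x/2) + C2*cos(sqrt(3)*x/2))*exp(-x/2)


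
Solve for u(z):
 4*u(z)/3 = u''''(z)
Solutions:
 u(z) = C1*exp(-sqrt(2)*3^(3/4)*z/3) + C2*exp(sqrt(2)*3^(3/4)*z/3) + C3*sin(sqrt(2)*3^(3/4)*z/3) + C4*cos(sqrt(2)*3^(3/4)*z/3)


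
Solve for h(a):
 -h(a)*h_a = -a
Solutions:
 h(a) = -sqrt(C1 + a^2)
 h(a) = sqrt(C1 + a^2)


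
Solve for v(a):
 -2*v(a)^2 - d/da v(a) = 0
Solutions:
 v(a) = 1/(C1 + 2*a)


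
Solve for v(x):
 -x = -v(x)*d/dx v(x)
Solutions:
 v(x) = -sqrt(C1 + x^2)
 v(x) = sqrt(C1 + x^2)


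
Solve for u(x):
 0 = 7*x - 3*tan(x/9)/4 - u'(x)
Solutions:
 u(x) = C1 + 7*x^2/2 + 27*log(cos(x/9))/4


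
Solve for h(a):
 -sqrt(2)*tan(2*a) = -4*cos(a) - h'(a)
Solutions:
 h(a) = C1 - sqrt(2)*log(cos(2*a))/2 - 4*sin(a)


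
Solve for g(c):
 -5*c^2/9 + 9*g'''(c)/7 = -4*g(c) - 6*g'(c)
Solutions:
 g(c) = C1*exp(-14^(1/3)*c*(-(3 + sqrt(23))^(1/3) + 14^(1/3)/(3 + sqrt(23))^(1/3))/6)*sin(14^(1/3)*sqrt(3)*c*(14^(1/3)/(3 + sqrt(23))^(1/3) + (3 + sqrt(23))^(1/3))/6) + C2*exp(-14^(1/3)*c*(-(3 + sqrt(23))^(1/3) + 14^(1/3)/(3 + sqrt(23))^(1/3))/6)*cos(14^(1/3)*sqrt(3)*c*(14^(1/3)/(3 + sqrt(23))^(1/3) + (3 + sqrt(23))^(1/3))/6) + C3*exp(14^(1/3)*c*(-(3 + sqrt(23))^(1/3) + 14^(1/3)/(3 + sqrt(23))^(1/3))/3) + 5*c^2/36 - 5*c/12 + 5/8


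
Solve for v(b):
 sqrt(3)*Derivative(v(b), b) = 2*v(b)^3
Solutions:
 v(b) = -sqrt(6)*sqrt(-1/(C1 + 2*sqrt(3)*b))/2
 v(b) = sqrt(6)*sqrt(-1/(C1 + 2*sqrt(3)*b))/2


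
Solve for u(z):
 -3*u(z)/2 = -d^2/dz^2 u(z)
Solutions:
 u(z) = C1*exp(-sqrt(6)*z/2) + C2*exp(sqrt(6)*z/2)


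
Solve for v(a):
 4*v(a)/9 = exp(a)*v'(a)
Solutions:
 v(a) = C1*exp(-4*exp(-a)/9)


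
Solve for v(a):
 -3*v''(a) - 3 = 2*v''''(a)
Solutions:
 v(a) = C1 + C2*a + C3*sin(sqrt(6)*a/2) + C4*cos(sqrt(6)*a/2) - a^2/2


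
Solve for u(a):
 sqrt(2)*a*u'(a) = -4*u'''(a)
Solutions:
 u(a) = C1 + Integral(C2*airyai(-sqrt(2)*a/2) + C3*airybi(-sqrt(2)*a/2), a)


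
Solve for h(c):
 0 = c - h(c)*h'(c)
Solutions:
 h(c) = -sqrt(C1 + c^2)
 h(c) = sqrt(C1 + c^2)


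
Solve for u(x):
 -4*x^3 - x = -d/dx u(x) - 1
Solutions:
 u(x) = C1 + x^4 + x^2/2 - x


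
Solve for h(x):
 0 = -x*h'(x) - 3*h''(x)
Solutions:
 h(x) = C1 + C2*erf(sqrt(6)*x/6)


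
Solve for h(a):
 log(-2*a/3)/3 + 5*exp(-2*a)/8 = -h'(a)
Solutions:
 h(a) = C1 - a*log(-a)/3 + a*(-log(2) + 1 + log(3))/3 + 5*exp(-2*a)/16


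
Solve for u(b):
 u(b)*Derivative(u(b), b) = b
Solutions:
 u(b) = -sqrt(C1 + b^2)
 u(b) = sqrt(C1 + b^2)


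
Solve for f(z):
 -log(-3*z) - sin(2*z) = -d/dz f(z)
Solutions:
 f(z) = C1 + z*log(-z) - z + z*log(3) - cos(2*z)/2


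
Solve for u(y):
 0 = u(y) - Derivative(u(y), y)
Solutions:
 u(y) = C1*exp(y)


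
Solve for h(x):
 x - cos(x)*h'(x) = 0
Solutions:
 h(x) = C1 + Integral(x/cos(x), x)


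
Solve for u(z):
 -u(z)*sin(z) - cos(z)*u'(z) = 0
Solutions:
 u(z) = C1*cos(z)


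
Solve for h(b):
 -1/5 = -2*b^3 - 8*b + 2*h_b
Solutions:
 h(b) = C1 + b^4/4 + 2*b^2 - b/10


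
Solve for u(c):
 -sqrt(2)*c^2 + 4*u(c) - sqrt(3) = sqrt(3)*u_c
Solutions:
 u(c) = C1*exp(4*sqrt(3)*c/3) + sqrt(2)*c^2/4 + sqrt(6)*c/8 + 3*sqrt(2)/32 + sqrt(3)/4


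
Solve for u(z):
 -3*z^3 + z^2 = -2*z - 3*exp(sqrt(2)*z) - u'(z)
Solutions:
 u(z) = C1 + 3*z^4/4 - z^3/3 - z^2 - 3*sqrt(2)*exp(sqrt(2)*z)/2


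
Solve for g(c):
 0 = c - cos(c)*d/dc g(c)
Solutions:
 g(c) = C1 + Integral(c/cos(c), c)


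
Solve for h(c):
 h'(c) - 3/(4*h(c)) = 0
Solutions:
 h(c) = -sqrt(C1 + 6*c)/2
 h(c) = sqrt(C1 + 6*c)/2


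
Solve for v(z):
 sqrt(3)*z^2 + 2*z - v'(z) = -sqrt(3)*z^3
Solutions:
 v(z) = C1 + sqrt(3)*z^4/4 + sqrt(3)*z^3/3 + z^2


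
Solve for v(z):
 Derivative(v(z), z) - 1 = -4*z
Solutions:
 v(z) = C1 - 2*z^2 + z


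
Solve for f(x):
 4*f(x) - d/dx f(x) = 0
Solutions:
 f(x) = C1*exp(4*x)


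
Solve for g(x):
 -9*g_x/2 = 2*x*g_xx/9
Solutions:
 g(x) = C1 + C2/x^(77/4)


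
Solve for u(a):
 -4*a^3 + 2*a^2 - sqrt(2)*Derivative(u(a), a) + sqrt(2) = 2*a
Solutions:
 u(a) = C1 - sqrt(2)*a^4/2 + sqrt(2)*a^3/3 - sqrt(2)*a^2/2 + a


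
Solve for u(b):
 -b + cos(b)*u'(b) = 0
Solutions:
 u(b) = C1 + Integral(b/cos(b), b)


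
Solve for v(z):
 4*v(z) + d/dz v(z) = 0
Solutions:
 v(z) = C1*exp(-4*z)


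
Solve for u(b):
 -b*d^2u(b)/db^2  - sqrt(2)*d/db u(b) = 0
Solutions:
 u(b) = C1 + C2*b^(1 - sqrt(2))


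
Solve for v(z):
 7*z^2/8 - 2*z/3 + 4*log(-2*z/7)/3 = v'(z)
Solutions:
 v(z) = C1 + 7*z^3/24 - z^2/3 + 4*z*log(-z)/3 + 4*z*(-log(7) - 1 + log(2))/3


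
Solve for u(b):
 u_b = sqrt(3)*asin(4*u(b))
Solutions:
 Integral(1/asin(4*_y), (_y, u(b))) = C1 + sqrt(3)*b


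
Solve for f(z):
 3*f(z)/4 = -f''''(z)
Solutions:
 f(z) = (C1*sin(3^(1/4)*z/2) + C2*cos(3^(1/4)*z/2))*exp(-3^(1/4)*z/2) + (C3*sin(3^(1/4)*z/2) + C4*cos(3^(1/4)*z/2))*exp(3^(1/4)*z/2)


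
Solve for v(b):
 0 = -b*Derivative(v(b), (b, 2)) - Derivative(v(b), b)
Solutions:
 v(b) = C1 + C2*log(b)


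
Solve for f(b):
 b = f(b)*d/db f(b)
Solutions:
 f(b) = -sqrt(C1 + b^2)
 f(b) = sqrt(C1 + b^2)


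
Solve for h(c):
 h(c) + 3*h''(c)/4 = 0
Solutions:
 h(c) = C1*sin(2*sqrt(3)*c/3) + C2*cos(2*sqrt(3)*c/3)


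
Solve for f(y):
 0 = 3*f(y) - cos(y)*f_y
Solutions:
 f(y) = C1*(sin(y) + 1)^(3/2)/(sin(y) - 1)^(3/2)


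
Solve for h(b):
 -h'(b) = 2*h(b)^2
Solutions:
 h(b) = 1/(C1 + 2*b)


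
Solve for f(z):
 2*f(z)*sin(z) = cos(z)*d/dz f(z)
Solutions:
 f(z) = C1/cos(z)^2


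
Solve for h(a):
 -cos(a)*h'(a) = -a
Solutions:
 h(a) = C1 + Integral(a/cos(a), a)


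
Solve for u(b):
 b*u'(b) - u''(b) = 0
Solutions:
 u(b) = C1 + C2*erfi(sqrt(2)*b/2)


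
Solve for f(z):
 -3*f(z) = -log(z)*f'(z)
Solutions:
 f(z) = C1*exp(3*li(z))


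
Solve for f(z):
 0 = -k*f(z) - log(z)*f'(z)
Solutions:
 f(z) = C1*exp(-k*li(z))


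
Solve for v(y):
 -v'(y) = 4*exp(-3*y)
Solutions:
 v(y) = C1 + 4*exp(-3*y)/3


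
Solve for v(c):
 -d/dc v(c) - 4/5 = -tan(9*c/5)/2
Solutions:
 v(c) = C1 - 4*c/5 - 5*log(cos(9*c/5))/18


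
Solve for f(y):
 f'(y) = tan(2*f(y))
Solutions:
 f(y) = -asin(C1*exp(2*y))/2 + pi/2
 f(y) = asin(C1*exp(2*y))/2


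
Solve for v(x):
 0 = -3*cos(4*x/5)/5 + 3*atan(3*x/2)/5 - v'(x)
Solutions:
 v(x) = C1 + 3*x*atan(3*x/2)/5 - log(9*x^2 + 4)/5 - 3*sin(4*x/5)/4


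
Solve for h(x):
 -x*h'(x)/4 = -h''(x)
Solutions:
 h(x) = C1 + C2*erfi(sqrt(2)*x/4)


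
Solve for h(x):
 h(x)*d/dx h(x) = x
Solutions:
 h(x) = -sqrt(C1 + x^2)
 h(x) = sqrt(C1 + x^2)


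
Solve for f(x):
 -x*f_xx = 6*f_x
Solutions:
 f(x) = C1 + C2/x^5


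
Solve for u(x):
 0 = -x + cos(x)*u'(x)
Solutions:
 u(x) = C1 + Integral(x/cos(x), x)


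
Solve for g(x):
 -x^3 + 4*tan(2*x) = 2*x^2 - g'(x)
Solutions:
 g(x) = C1 + x^4/4 + 2*x^3/3 + 2*log(cos(2*x))


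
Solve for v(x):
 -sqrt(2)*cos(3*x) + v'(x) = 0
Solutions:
 v(x) = C1 + sqrt(2)*sin(3*x)/3


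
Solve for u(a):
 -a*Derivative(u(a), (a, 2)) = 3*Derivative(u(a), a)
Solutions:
 u(a) = C1 + C2/a^2


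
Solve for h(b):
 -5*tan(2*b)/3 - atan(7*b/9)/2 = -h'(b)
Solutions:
 h(b) = C1 + b*atan(7*b/9)/2 - 9*log(49*b^2 + 81)/28 - 5*log(cos(2*b))/6


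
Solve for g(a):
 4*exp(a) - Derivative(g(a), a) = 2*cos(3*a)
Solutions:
 g(a) = C1 + 4*exp(a) - 2*sin(3*a)/3


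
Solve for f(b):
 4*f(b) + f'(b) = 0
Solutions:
 f(b) = C1*exp(-4*b)


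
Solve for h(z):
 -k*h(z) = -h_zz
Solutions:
 h(z) = C1*exp(-sqrt(k)*z) + C2*exp(sqrt(k)*z)


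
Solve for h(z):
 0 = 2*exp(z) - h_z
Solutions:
 h(z) = C1 + 2*exp(z)


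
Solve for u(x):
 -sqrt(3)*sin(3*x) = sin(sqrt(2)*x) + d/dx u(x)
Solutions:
 u(x) = C1 + sqrt(3)*cos(3*x)/3 + sqrt(2)*cos(sqrt(2)*x)/2


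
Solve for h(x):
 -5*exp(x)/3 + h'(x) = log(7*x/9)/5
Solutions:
 h(x) = C1 + x*log(x)/5 + x*(-2*log(3) - 1 + log(7))/5 + 5*exp(x)/3


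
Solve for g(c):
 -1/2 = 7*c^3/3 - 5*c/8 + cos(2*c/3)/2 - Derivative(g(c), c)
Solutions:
 g(c) = C1 + 7*c^4/12 - 5*c^2/16 + c/2 + 3*sin(2*c/3)/4


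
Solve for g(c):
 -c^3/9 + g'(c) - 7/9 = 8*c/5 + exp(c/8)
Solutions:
 g(c) = C1 + c^4/36 + 4*c^2/5 + 7*c/9 + 8*exp(c/8)


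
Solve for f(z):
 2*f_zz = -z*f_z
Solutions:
 f(z) = C1 + C2*erf(z/2)


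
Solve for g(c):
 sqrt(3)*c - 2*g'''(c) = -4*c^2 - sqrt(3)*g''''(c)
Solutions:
 g(c) = C1 + C2*c + C3*c^2 + C4*exp(2*sqrt(3)*c/3) + c^5/30 + 5*sqrt(3)*c^4/48 + 5*c^3/8


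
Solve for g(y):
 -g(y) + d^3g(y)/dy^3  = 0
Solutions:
 g(y) = C3*exp(y) + (C1*sin(sqrt(3)*y/2) + C2*cos(sqrt(3)*y/2))*exp(-y/2)


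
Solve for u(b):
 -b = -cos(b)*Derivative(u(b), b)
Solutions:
 u(b) = C1 + Integral(b/cos(b), b)


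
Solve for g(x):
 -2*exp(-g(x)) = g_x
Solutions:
 g(x) = log(C1 - 2*x)


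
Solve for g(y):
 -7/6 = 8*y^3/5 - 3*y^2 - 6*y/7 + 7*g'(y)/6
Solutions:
 g(y) = C1 - 12*y^4/35 + 6*y^3/7 + 18*y^2/49 - y


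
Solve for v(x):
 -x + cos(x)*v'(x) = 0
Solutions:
 v(x) = C1 + Integral(x/cos(x), x)


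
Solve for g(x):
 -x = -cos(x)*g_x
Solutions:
 g(x) = C1 + Integral(x/cos(x), x)


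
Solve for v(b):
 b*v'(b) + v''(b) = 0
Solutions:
 v(b) = C1 + C2*erf(sqrt(2)*b/2)


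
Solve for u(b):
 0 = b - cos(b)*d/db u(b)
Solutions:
 u(b) = C1 + Integral(b/cos(b), b)


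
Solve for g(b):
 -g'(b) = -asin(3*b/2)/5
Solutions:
 g(b) = C1 + b*asin(3*b/2)/5 + sqrt(4 - 9*b^2)/15


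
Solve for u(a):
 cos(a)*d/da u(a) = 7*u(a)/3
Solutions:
 u(a) = C1*(sin(a) + 1)^(7/6)/(sin(a) - 1)^(7/6)


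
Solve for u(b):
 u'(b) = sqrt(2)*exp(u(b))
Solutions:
 u(b) = log(-1/(C1 + sqrt(2)*b))


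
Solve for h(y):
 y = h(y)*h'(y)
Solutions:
 h(y) = -sqrt(C1 + y^2)
 h(y) = sqrt(C1 + y^2)


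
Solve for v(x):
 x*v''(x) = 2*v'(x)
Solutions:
 v(x) = C1 + C2*x^3


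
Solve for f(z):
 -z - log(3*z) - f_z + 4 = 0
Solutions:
 f(z) = C1 - z^2/2 - z*log(z) - z*log(3) + 5*z


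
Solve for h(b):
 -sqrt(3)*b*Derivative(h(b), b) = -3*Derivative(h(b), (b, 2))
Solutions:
 h(b) = C1 + C2*erfi(sqrt(2)*3^(3/4)*b/6)


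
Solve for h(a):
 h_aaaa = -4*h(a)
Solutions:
 h(a) = (C1*sin(a) + C2*cos(a))*exp(-a) + (C3*sin(a) + C4*cos(a))*exp(a)


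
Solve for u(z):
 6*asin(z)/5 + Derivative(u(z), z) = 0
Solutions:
 u(z) = C1 - 6*z*asin(z)/5 - 6*sqrt(1 - z^2)/5


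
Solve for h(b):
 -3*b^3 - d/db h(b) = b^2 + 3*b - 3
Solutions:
 h(b) = C1 - 3*b^4/4 - b^3/3 - 3*b^2/2 + 3*b


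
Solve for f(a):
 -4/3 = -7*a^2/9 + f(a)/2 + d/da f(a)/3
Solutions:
 f(a) = C1*exp(-3*a/2) + 14*a^2/9 - 56*a/27 - 104/81


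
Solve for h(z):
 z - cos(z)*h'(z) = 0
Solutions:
 h(z) = C1 + Integral(z/cos(z), z)


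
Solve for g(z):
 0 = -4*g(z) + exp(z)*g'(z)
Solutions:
 g(z) = C1*exp(-4*exp(-z))


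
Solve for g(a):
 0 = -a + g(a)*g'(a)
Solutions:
 g(a) = -sqrt(C1 + a^2)
 g(a) = sqrt(C1 + a^2)


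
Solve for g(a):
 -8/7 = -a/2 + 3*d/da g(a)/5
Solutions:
 g(a) = C1 + 5*a^2/12 - 40*a/21


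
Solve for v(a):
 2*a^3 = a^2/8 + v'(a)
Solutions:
 v(a) = C1 + a^4/2 - a^3/24


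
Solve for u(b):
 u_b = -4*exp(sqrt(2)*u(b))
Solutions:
 u(b) = sqrt(2)*(2*log(1/(C1 + 4*b)) - log(2))/4


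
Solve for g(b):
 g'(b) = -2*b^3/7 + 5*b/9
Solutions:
 g(b) = C1 - b^4/14 + 5*b^2/18


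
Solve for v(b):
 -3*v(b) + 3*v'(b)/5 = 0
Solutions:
 v(b) = C1*exp(5*b)


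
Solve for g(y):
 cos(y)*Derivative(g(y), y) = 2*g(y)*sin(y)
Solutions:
 g(y) = C1/cos(y)^2


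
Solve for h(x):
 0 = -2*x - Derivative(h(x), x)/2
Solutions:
 h(x) = C1 - 2*x^2


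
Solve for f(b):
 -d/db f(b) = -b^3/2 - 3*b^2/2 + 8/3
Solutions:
 f(b) = C1 + b^4/8 + b^3/2 - 8*b/3


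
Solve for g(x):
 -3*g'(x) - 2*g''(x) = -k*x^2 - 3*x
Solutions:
 g(x) = C1 + C2*exp(-3*x/2) + k*x^3/9 - 2*k*x^2/9 + 8*k*x/27 + x^2/2 - 2*x/3


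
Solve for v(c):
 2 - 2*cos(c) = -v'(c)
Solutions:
 v(c) = C1 - 2*c + 2*sin(c)


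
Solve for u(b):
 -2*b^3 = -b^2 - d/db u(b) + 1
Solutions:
 u(b) = C1 + b^4/2 - b^3/3 + b


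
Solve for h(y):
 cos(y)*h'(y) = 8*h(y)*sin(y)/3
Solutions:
 h(y) = C1/cos(y)^(8/3)


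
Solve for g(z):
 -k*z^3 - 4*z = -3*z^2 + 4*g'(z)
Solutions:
 g(z) = C1 - k*z^4/16 + z^3/4 - z^2/2


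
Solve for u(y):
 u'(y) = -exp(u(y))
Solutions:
 u(y) = log(1/(C1 + y))


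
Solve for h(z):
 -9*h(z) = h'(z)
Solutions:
 h(z) = C1*exp(-9*z)


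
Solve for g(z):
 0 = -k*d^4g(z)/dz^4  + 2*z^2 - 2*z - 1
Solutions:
 g(z) = C1 + C2*z + C3*z^2 + C4*z^3 + z^6/(180*k) - z^5/(60*k) - z^4/(24*k)


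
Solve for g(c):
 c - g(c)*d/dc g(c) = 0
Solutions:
 g(c) = -sqrt(C1 + c^2)
 g(c) = sqrt(C1 + c^2)


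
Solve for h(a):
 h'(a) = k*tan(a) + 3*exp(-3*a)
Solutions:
 h(a) = C1 + k*log(tan(a)^2 + 1)/2 - exp(-3*a)


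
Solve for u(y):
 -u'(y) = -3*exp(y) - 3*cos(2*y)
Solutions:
 u(y) = C1 + 3*exp(y) + 3*sin(2*y)/2


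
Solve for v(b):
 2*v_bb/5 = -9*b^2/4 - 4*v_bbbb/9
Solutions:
 v(b) = C1 + C2*b + C3*sin(3*sqrt(10)*b/10) + C4*cos(3*sqrt(10)*b/10) - 15*b^4/32 + 25*b^2/4


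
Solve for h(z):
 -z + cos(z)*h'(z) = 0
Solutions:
 h(z) = C1 + Integral(z/cos(z), z)


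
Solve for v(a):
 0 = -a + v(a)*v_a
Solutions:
 v(a) = -sqrt(C1 + a^2)
 v(a) = sqrt(C1 + a^2)


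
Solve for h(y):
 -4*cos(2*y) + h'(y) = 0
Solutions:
 h(y) = C1 + 2*sin(2*y)


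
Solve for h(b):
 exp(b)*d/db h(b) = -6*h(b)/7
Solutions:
 h(b) = C1*exp(6*exp(-b)/7)


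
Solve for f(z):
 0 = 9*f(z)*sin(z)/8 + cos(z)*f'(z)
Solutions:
 f(z) = C1*cos(z)^(9/8)


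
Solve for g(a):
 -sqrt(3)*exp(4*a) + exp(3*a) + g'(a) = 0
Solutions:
 g(a) = C1 + sqrt(3)*exp(4*a)/4 - exp(3*a)/3


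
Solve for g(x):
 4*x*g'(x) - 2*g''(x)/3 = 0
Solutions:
 g(x) = C1 + C2*erfi(sqrt(3)*x)


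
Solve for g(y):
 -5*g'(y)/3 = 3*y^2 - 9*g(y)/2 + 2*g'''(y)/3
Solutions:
 g(y) = C1*exp(3^(1/3)*y*(-(243 + sqrt(62049))^(1/3) + 10*3^(1/3)/(243 + sqrt(62049))^(1/3))/12)*sin(3^(1/6)*y*(30/(243 + sqrt(62049))^(1/3) + 3^(2/3)*(243 + sqrt(62049))^(1/3))/12) + C2*exp(3^(1/3)*y*(-(243 + sqrt(62049))^(1/3) + 10*3^(1/3)/(243 + sqrt(62049))^(1/3))/12)*cos(3^(1/6)*y*(30/(243 + sqrt(62049))^(1/3) + 3^(2/3)*(243 + sqrt(62049))^(1/3))/12) + C3*exp(-3^(1/3)*y*(-(243 + sqrt(62049))^(1/3) + 10*3^(1/3)/(243 + sqrt(62049))^(1/3))/6) + 2*y^2/3 + 40*y/81 + 400/2187


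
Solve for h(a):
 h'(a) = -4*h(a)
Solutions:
 h(a) = C1*exp(-4*a)


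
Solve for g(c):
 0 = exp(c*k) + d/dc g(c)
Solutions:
 g(c) = C1 - exp(c*k)/k


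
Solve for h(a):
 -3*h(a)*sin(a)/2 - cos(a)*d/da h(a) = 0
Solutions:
 h(a) = C1*cos(a)^(3/2)


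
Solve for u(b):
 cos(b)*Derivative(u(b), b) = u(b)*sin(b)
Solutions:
 u(b) = C1/cos(b)


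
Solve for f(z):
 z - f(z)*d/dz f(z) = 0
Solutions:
 f(z) = -sqrt(C1 + z^2)
 f(z) = sqrt(C1 + z^2)


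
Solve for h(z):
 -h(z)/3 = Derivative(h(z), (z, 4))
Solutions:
 h(z) = (C1*sin(sqrt(2)*3^(3/4)*z/6) + C2*cos(sqrt(2)*3^(3/4)*z/6))*exp(-sqrt(2)*3^(3/4)*z/6) + (C3*sin(sqrt(2)*3^(3/4)*z/6) + C4*cos(sqrt(2)*3^(3/4)*z/6))*exp(sqrt(2)*3^(3/4)*z/6)


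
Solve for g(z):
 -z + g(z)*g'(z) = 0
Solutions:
 g(z) = -sqrt(C1 + z^2)
 g(z) = sqrt(C1 + z^2)


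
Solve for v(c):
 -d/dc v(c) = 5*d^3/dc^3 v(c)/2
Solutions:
 v(c) = C1 + C2*sin(sqrt(10)*c/5) + C3*cos(sqrt(10)*c/5)


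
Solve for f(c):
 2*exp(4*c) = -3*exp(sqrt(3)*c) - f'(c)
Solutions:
 f(c) = C1 - exp(4*c)/2 - sqrt(3)*exp(sqrt(3)*c)


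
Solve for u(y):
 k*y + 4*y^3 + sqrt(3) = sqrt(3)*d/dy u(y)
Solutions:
 u(y) = C1 + sqrt(3)*k*y^2/6 + sqrt(3)*y^4/3 + y


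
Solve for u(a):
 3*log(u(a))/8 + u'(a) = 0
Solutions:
 li(u(a)) = C1 - 3*a/8


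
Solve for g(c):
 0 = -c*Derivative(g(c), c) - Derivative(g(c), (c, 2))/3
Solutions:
 g(c) = C1 + C2*erf(sqrt(6)*c/2)


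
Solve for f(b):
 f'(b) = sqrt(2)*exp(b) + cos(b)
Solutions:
 f(b) = C1 + sqrt(2)*exp(b) + sin(b)


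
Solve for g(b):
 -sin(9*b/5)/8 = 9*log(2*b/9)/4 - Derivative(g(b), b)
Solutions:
 g(b) = C1 + 9*b*log(b)/4 - 9*b*log(3)/2 - 9*b/4 + 9*b*log(2)/4 - 5*cos(9*b/5)/72


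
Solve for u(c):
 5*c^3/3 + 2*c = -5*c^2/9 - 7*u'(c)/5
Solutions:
 u(c) = C1 - 25*c^4/84 - 25*c^3/189 - 5*c^2/7


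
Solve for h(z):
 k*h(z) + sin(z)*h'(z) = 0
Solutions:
 h(z) = C1*exp(k*(-log(cos(z) - 1) + log(cos(z) + 1))/2)


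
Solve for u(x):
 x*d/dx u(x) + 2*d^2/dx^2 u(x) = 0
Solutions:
 u(x) = C1 + C2*erf(x/2)


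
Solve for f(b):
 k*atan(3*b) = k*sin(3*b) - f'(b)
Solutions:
 f(b) = C1 - k*(b*atan(3*b) - log(9*b^2 + 1)/6 + cos(3*b)/3)


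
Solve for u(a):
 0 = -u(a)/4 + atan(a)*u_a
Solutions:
 u(a) = C1*exp(Integral(1/atan(a), a)/4)


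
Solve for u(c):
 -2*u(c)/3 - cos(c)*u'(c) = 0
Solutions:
 u(c) = C1*(sin(c) - 1)^(1/3)/(sin(c) + 1)^(1/3)


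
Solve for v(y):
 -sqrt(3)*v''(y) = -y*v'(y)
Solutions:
 v(y) = C1 + C2*erfi(sqrt(2)*3^(3/4)*y/6)


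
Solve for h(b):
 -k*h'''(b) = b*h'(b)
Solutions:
 h(b) = C1 + Integral(C2*airyai(b*(-1/k)^(1/3)) + C3*airybi(b*(-1/k)^(1/3)), b)


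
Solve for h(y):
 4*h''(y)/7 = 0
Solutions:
 h(y) = C1 + C2*y


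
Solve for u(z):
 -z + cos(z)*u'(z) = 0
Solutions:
 u(z) = C1 + Integral(z/cos(z), z)


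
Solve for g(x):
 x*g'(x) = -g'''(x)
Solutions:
 g(x) = C1 + Integral(C2*airyai(-x) + C3*airybi(-x), x)


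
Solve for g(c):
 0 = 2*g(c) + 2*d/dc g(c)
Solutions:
 g(c) = C1*exp(-c)


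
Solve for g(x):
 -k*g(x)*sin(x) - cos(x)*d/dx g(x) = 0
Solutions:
 g(x) = C1*exp(k*log(cos(x)))


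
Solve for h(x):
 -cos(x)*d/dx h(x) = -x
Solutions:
 h(x) = C1 + Integral(x/cos(x), x)


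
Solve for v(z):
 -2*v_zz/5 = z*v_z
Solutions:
 v(z) = C1 + C2*erf(sqrt(5)*z/2)


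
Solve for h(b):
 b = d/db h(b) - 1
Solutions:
 h(b) = C1 + b^2/2 + b


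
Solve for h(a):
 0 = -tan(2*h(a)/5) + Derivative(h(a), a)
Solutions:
 h(a) = -5*asin(C1*exp(2*a/5))/2 + 5*pi/2
 h(a) = 5*asin(C1*exp(2*a/5))/2


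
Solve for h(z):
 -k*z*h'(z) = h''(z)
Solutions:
 h(z) = Piecewise((-sqrt(2)*sqrt(pi)*C1*erf(sqrt(2)*sqrt(k)*z/2)/(2*sqrt(k)) - C2, (k > 0) | (k < 0)), (-C1*z - C2, True))


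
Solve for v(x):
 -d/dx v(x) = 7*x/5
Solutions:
 v(x) = C1 - 7*x^2/10


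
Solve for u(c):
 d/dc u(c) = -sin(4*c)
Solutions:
 u(c) = C1 + cos(4*c)/4


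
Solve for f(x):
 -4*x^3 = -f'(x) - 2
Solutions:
 f(x) = C1 + x^4 - 2*x


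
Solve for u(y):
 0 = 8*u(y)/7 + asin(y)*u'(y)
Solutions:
 u(y) = C1*exp(-8*Integral(1/asin(y), y)/7)


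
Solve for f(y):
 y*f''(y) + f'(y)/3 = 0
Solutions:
 f(y) = C1 + C2*y^(2/3)


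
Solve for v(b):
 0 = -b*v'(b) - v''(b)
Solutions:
 v(b) = C1 + C2*erf(sqrt(2)*b/2)


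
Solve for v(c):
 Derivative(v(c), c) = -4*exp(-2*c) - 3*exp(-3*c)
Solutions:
 v(c) = C1 + 2*exp(-2*c) + exp(-3*c)


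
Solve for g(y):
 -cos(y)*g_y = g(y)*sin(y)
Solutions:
 g(y) = C1*cos(y)


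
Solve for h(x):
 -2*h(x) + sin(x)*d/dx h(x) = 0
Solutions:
 h(x) = C1*(cos(x) - 1)/(cos(x) + 1)


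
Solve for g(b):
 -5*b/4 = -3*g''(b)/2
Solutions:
 g(b) = C1 + C2*b + 5*b^3/36


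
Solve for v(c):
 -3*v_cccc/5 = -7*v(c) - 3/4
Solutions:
 v(c) = C1*exp(-3^(3/4)*35^(1/4)*c/3) + C2*exp(3^(3/4)*35^(1/4)*c/3) + C3*sin(3^(3/4)*35^(1/4)*c/3) + C4*cos(3^(3/4)*35^(1/4)*c/3) - 3/28


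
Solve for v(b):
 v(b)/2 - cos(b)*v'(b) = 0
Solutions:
 v(b) = C1*(sin(b) + 1)^(1/4)/(sin(b) - 1)^(1/4)


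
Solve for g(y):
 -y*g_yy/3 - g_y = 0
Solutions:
 g(y) = C1 + C2/y^2


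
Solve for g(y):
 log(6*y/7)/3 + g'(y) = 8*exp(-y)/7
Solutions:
 g(y) = C1 - y*log(y)/3 + y*(-log(6) + 1 + log(7))/3 - 8*exp(-y)/7


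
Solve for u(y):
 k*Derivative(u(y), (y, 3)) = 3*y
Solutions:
 u(y) = C1 + C2*y + C3*y^2 + y^4/(8*k)


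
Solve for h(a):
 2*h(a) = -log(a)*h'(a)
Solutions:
 h(a) = C1*exp(-2*li(a))


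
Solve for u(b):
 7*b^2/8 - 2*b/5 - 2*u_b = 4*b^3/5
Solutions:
 u(b) = C1 - b^4/10 + 7*b^3/48 - b^2/10


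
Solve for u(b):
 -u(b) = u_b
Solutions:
 u(b) = C1*exp(-b)


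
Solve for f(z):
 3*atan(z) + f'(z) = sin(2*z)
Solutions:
 f(z) = C1 - 3*z*atan(z) + 3*log(z^2 + 1)/2 - cos(2*z)/2


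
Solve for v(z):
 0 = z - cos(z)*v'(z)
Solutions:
 v(z) = C1 + Integral(z/cos(z), z)


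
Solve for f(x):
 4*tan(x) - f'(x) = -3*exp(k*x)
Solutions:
 f(x) = C1 + 3*Piecewise((exp(k*x)/k, Ne(k, 0)), (x, True)) - 4*log(cos(x))


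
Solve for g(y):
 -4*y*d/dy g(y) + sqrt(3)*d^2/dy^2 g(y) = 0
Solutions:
 g(y) = C1 + C2*erfi(sqrt(2)*3^(3/4)*y/3)


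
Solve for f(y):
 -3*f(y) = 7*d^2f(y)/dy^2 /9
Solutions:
 f(y) = C1*sin(3*sqrt(21)*y/7) + C2*cos(3*sqrt(21)*y/7)


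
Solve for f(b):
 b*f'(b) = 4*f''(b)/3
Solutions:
 f(b) = C1 + C2*erfi(sqrt(6)*b/4)


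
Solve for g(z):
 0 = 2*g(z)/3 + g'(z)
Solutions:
 g(z) = C1*exp(-2*z/3)


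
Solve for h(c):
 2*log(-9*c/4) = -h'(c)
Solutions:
 h(c) = C1 - 2*c*log(-c) + 2*c*(-2*log(3) + 1 + 2*log(2))


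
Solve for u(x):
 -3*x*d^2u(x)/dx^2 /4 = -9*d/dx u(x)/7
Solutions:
 u(x) = C1 + C2*x^(19/7)


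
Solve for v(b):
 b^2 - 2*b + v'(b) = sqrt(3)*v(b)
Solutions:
 v(b) = C1*exp(sqrt(3)*b) + sqrt(3)*b^2/3 - 2*sqrt(3)*b/3 + 2*b/3 - 2/3 + 2*sqrt(3)/9


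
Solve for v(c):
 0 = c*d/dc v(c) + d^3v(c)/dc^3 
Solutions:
 v(c) = C1 + Integral(C2*airyai(-c) + C3*airybi(-c), c)


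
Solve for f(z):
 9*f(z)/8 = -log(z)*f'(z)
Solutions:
 f(z) = C1*exp(-9*li(z)/8)


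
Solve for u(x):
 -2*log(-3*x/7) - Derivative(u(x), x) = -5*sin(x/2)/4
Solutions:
 u(x) = C1 - 2*x*log(-x) - 2*x*log(3) + 2*x + 2*x*log(7) - 5*cos(x/2)/2


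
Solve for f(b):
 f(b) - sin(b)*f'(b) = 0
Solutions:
 f(b) = C1*sqrt(cos(b) - 1)/sqrt(cos(b) + 1)


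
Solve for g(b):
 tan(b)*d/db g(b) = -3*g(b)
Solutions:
 g(b) = C1/sin(b)^3


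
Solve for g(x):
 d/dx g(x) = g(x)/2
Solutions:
 g(x) = C1*exp(x/2)


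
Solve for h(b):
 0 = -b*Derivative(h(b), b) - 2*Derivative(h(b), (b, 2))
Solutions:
 h(b) = C1 + C2*erf(b/2)


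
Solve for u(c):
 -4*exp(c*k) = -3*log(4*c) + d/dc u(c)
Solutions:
 u(c) = C1 + 3*c*log(c) + 3*c*(-1 + 2*log(2)) + Piecewise((-4*exp(c*k)/k, Ne(k, 0)), (-4*c, True))


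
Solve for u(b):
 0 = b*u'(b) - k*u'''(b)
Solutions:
 u(b) = C1 + Integral(C2*airyai(b*(1/k)^(1/3)) + C3*airybi(b*(1/k)^(1/3)), b)


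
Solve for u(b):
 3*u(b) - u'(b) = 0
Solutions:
 u(b) = C1*exp(3*b)


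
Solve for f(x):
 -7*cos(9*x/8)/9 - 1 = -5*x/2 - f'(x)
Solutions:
 f(x) = C1 - 5*x^2/4 + x + 56*sin(9*x/8)/81


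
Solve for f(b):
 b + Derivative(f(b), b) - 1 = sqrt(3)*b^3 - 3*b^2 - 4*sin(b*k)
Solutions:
 f(b) = C1 + sqrt(3)*b^4/4 - b^3 - b^2/2 + b + 4*cos(b*k)/k


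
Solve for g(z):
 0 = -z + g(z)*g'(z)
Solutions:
 g(z) = -sqrt(C1 + z^2)
 g(z) = sqrt(C1 + z^2)


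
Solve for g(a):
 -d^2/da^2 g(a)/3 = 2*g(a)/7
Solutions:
 g(a) = C1*sin(sqrt(42)*a/7) + C2*cos(sqrt(42)*a/7)


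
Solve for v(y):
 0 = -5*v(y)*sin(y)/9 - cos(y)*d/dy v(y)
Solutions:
 v(y) = C1*cos(y)^(5/9)


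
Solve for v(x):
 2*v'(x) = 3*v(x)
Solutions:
 v(x) = C1*exp(3*x/2)


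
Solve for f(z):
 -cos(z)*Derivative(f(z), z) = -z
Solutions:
 f(z) = C1 + Integral(z/cos(z), z)


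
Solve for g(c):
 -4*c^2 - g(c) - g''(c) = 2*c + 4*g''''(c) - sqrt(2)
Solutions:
 g(c) = -4*c^2 - 2*c + (C1*sin(sqrt(2)*c*cos(atan(sqrt(15))/2)/2) + C2*cos(sqrt(2)*c*cos(atan(sqrt(15))/2)/2))*exp(-sqrt(2)*c*sin(atan(sqrt(15))/2)/2) + (C3*sin(sqrt(2)*c*cos(atan(sqrt(15))/2)/2) + C4*cos(sqrt(2)*c*cos(atan(sqrt(15))/2)/2))*exp(sqrt(2)*c*sin(atan(sqrt(15))/2)/2) + sqrt(2) + 8


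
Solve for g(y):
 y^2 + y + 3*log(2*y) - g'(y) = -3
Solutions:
 g(y) = C1 + y^3/3 + y^2/2 + 3*y*log(y) + y*log(8)


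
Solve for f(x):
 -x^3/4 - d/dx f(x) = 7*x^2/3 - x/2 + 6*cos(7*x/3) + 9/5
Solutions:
 f(x) = C1 - x^4/16 - 7*x^3/9 + x^2/4 - 9*x/5 - 18*sin(7*x/3)/7


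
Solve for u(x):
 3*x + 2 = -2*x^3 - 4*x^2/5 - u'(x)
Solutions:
 u(x) = C1 - x^4/2 - 4*x^3/15 - 3*x^2/2 - 2*x


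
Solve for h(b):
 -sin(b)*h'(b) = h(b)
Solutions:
 h(b) = C1*sqrt(cos(b) + 1)/sqrt(cos(b) - 1)


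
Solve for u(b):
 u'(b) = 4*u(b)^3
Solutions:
 u(b) = -sqrt(2)*sqrt(-1/(C1 + 4*b))/2
 u(b) = sqrt(2)*sqrt(-1/(C1 + 4*b))/2


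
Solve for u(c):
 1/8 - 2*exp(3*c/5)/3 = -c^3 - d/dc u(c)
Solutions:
 u(c) = C1 - c^4/4 - c/8 + 10*exp(3*c/5)/9


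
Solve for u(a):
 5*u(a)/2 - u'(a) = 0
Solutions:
 u(a) = C1*exp(5*a/2)


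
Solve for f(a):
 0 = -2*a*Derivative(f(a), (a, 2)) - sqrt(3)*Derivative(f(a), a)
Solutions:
 f(a) = C1 + C2*a^(1 - sqrt(3)/2)


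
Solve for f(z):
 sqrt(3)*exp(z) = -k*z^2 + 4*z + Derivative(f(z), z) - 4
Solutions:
 f(z) = C1 + k*z^3/3 - 2*z^2 + 4*z + sqrt(3)*exp(z)


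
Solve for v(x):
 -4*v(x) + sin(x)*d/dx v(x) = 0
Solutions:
 v(x) = C1*(cos(x)^2 - 2*cos(x) + 1)/(cos(x)^2 + 2*cos(x) + 1)


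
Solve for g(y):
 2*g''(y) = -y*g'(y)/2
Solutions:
 g(y) = C1 + C2*erf(sqrt(2)*y/4)


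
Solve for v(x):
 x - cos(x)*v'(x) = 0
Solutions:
 v(x) = C1 + Integral(x/cos(x), x)


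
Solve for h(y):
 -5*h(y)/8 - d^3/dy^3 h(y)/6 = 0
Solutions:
 h(y) = C3*exp(-30^(1/3)*y/2) + (C1*sin(10^(1/3)*3^(5/6)*y/4) + C2*cos(10^(1/3)*3^(5/6)*y/4))*exp(30^(1/3)*y/4)


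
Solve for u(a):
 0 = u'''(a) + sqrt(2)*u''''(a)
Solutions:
 u(a) = C1 + C2*a + C3*a^2 + C4*exp(-sqrt(2)*a/2)


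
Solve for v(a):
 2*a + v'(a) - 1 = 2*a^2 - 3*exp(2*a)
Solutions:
 v(a) = C1 + 2*a^3/3 - a^2 + a - 3*exp(2*a)/2


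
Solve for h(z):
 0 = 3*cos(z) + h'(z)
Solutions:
 h(z) = C1 - 3*sin(z)


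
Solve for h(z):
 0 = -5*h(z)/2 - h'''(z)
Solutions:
 h(z) = C3*exp(-2^(2/3)*5^(1/3)*z/2) + (C1*sin(2^(2/3)*sqrt(3)*5^(1/3)*z/4) + C2*cos(2^(2/3)*sqrt(3)*5^(1/3)*z/4))*exp(2^(2/3)*5^(1/3)*z/4)


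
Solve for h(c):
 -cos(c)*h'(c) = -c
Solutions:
 h(c) = C1 + Integral(c/cos(c), c)


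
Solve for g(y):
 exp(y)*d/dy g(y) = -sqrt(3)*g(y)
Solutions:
 g(y) = C1*exp(sqrt(3)*exp(-y))


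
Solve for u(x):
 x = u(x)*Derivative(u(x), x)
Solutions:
 u(x) = -sqrt(C1 + x^2)
 u(x) = sqrt(C1 + x^2)


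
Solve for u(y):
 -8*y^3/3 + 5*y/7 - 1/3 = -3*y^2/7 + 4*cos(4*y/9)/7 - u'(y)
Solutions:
 u(y) = C1 + 2*y^4/3 - y^3/7 - 5*y^2/14 + y/3 + 9*sin(4*y/9)/7
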